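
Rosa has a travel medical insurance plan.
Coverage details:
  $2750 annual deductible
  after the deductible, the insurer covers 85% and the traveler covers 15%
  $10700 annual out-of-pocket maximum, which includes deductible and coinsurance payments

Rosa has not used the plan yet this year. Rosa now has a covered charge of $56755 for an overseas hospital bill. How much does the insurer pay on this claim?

Nothing has been paid toward the $2750 deductible, so the first $2750 of this charge is applied there.
The remaining $54005 (= $56755 − $2750) moves to coinsurance.
Coinsurance: $54005 × 15% = $8100.75.
Traveler responsibility before any cap: $2750 + $8100.75 = $10850.75.
That would bring total out-of-pocket to $10850.75, past the $10700 cap. The traveler is capped at $10700 − $0 = $10700 on this claim.
Insurer pays the balance: $56755 − $10700 = $46055.

$46055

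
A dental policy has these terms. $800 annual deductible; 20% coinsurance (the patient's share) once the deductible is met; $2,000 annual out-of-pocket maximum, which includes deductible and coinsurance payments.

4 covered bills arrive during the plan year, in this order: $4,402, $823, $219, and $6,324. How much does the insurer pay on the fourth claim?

$6,052.80

#1 ($4,402): $800 finishes the deductible; $3,602 goes to coinsurance; patient's 20% is $720.40. Patient owes $1,520.40 (running OOP $1,520.40). Plan pays $4,402 − $1,520.40 = $2,881.60.
#2 ($823): deductible met; 20% of $823 = $164.60. Patient pays $164.60; OOP now $1,685. Insurer: $823 − $164.60 = $658.40.
#3 ($219): deductible met; 20% of $219 = $43.80. Patient pays $43.80; OOP now $1,728.80. Insurer: $219 − $43.80 = $175.20.
#4 ($6,324): deductible met; 20% of $6,324 = $1,264.80. That would push OOP to $2,993.60, over the $2,000 cap, so patient pays $2,000 − $1,728.80 = $271.20. Plan pays $6,324 − $271.20 = $6,052.80.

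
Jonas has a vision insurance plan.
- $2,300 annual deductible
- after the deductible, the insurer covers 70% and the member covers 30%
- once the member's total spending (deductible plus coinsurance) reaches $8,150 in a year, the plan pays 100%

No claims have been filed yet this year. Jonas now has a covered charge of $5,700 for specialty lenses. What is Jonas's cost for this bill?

$3,320

The full $2,300 deductible is still open; $2,300 of this bill applies to it.
The remaining $3,400 (= $5,700 − $2,300) moves to coinsurance.
Coinsurance: $3,400 × 30% = $1,020.
So the member owes $2,300 + $1,020 = $3,320 before any cap.
Cumulative spending $0 + $3,320 = $3,320 stays under the $8,150 maximum.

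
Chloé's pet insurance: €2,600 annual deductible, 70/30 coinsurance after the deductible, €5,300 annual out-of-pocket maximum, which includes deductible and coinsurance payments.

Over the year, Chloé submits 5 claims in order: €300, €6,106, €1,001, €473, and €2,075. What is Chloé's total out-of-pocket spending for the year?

#1 (€300): fully absorbed by the deductible. Owner owes €300 (running OOP €300).
#2 (€6,106): €2,300 to deductible, leaving €3,806; 30% of €3,806 = €1,141.80. Cost to owner: €3,441.80. OOP to date €3,741.80.
#3 (€1,001): 30% coinsurance on €1,001 = €300.30. Owner owes €300.30 (running OOP €4,042.10).
#4 (€473): deductible already satisfied, so owner's share is 30% × €473 = €141.90. Owner owes €141.90 (running OOP €4,184).
#5 (€2,075): 30% coinsurance on €2,075 = €622.50. Owner pays €622.50; OOP now €4,806.50.
Summing the owner's payments: €300 + €3,441.80 + €300.30 + €141.90 + €622.50 = €4,806.50.

€4,806.50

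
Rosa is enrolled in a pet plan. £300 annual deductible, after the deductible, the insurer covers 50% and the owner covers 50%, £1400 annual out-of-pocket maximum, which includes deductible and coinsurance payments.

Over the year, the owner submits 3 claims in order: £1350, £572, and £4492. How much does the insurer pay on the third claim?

£4203

Bill 1, £1350: £300 to deductible, leaving £1050; owner's 50% is £525. Owner owes £825 (running OOP £825). Plan pays £1350 − £825 = £525.
Bill 2, £572: 50% coinsurance on £572 = £286. Owner pays £286; OOP now £1111. Insurer: £572 − £286 = £286.
Bill 3, £4492: 50% coinsurance on £4492 = £2246. That would push OOP to £3357, over the £1400 cap, so owner pays £1400 − £1111 = £289. Insurer: £4492 − £289 = £4203.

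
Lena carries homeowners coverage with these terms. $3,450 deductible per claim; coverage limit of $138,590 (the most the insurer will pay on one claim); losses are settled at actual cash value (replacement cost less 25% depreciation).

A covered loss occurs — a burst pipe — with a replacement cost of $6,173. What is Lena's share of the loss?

$4,993.25

Depreciate 25%: the covered value is $6,173 × 0.75 = $4,629.75.
Subtract the deductible: $4,629.75 − $3,450 = $1,179.75.
That's under the $138,590 cap, so the insurer reimburses the full $1,179.75.
Out of pocket: $6,173 − $1,179.75 = $4,993.25.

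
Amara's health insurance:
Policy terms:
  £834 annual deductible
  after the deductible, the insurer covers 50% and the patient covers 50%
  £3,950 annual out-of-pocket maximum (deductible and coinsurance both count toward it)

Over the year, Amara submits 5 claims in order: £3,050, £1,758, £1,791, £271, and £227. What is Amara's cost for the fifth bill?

Bill 1, £3,050: £834 finishes the deductible; £2,216 goes to coinsurance; patient's 50% is £1,108. Patient owes £1,942 (running OOP £1,942).
Bill 2, £1,758: deductible met; 50% of £1,758 = £879. Cost to patient: £879. OOP to date £2,821.
Bill 3, £1,791: 50% coinsurance on £1,791 = £895.50. Patient owes £895.50 (running OOP £3,716.50).
Bill 4, £271: 50% coinsurance on £271 = £135.50. Patient pays £135.50; OOP now £3,852.
Bill 5, £227: 50% coinsurance on £227 = £113.50. OOP would hit £3,965.50 > £3,950, so the cap limits the patient to £3,950 − £3,852 = £98.

£98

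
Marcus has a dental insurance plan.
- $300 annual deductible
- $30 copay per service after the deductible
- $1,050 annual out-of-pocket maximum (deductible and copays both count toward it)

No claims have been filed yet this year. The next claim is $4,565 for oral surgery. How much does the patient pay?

Nothing has been paid toward the $300 deductible, so the first $300 of this charge is applied there.
That leaves $4,565 − $300 = $4,265 for the copay.
Copay on this service: $30.
So the patient owes $300 + $30 = $330 before any cap.
Year-to-date out-of-pocket becomes $0 + $330 = $330, still under the $1,050 maximum, so no cap applies.

$330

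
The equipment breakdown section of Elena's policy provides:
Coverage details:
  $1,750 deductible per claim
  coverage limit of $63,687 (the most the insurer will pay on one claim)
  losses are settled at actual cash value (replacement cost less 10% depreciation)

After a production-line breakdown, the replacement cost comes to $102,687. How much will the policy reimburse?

$63,687

Actual cash value after 10% depreciation: $102,687 × 90% = $92,418.30.
Subtract the deductible: $92,418.30 − $1,750 = $90,668.30.
Since $90,668.30 > $63,687, the payout is capped at $63,687.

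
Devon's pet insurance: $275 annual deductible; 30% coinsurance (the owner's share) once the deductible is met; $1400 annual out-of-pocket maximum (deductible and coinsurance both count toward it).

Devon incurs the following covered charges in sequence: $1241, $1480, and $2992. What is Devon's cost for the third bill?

Claim 1 ($1241): $275 to deductible, leaving $966; coinsurance $966 × 30% = $289.80. Owner owes $564.80 (running OOP $564.80).
Claim 2 ($1480): deductible met; 30% of $1480 = $444. Owner pays $444; OOP now $1008.80.
Claim 3 ($2992): deductible met; 30% of $2992 = $897.60. Adding that to $1008.80 gives $1906.40, past the $1400 cap; owner pays only $1400 − $1008.80 = $391.20.

$391.20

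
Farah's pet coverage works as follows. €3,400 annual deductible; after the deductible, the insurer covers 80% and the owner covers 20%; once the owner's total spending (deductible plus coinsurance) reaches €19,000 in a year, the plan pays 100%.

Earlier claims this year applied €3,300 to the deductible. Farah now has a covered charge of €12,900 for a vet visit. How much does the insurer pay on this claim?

Deductible still to meet: €3,400 − €3,300 = €100.
The remaining €12,800 (= €12,900 − €100) moves to coinsurance.
Owner's 20% share of €12,800 is €2,560.
So the owner owes €100 + €2,560 = €2,660 before any cap.
Cumulative spending €3,300 + €2,660 = €5,960 stays under the €19,000 maximum.
The insurer covers the remainder: €12,900 − €2,660 = €10,240.

€10,240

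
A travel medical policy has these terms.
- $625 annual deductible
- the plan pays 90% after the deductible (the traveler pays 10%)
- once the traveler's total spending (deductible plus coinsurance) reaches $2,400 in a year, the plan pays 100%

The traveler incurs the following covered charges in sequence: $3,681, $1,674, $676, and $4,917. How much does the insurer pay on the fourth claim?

Claim 1 — $3,681: deductible takes $625, $3,056 remains; coinsurance $3,056 × 10% = $305.60. Traveler owes $930.60 (running OOP $930.60). Plan pays $3,681 − $930.60 = $2,750.40.
Claim 2 — $1,674: deductible already satisfied, so traveler's share is 10% × $1,674 = $167.40. Traveler owes $167.40 (running OOP $1,098). Insurer: $1,674 − $167.40 = $1,506.60.
Claim 3 — $676: deductible met; 10% of $676 = $67.60. Traveler owes $67.60 (running OOP $1,165.60). Plan pays $676 − $67.60 = $608.40.
Claim 4 — $4,917: 10% coinsurance on $4,917 = $491.70. Traveler owes $491.70 (running OOP $1,657.30). Plan pays $4,917 − $491.70 = $4,425.30.

$4,425.30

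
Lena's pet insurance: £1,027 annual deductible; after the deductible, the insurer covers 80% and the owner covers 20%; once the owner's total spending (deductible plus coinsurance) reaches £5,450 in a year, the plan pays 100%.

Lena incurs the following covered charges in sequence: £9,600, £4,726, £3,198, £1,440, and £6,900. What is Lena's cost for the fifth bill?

£835.60

Claim 1 (£9,600): £1,027 to deductible, leaving £8,573; owner's 20% is £1,714.60. Owner owes £2,741.60 (running OOP £2,741.60).
Claim 2 (£4,726): deductible already satisfied, so owner's share is 20% × £4,726 = £945.20. Owner owes £945.20 (running OOP £3,686.80).
Claim 3 (£3,198): 20% coinsurance on £3,198 = £639.60. Cost to owner: £639.60. OOP to date £4,326.40.
Claim 4 (£1,440): 20% coinsurance on £1,440 = £288. Owner pays £288; OOP now £4,614.40.
Claim 5 (£6,900): deductible met; 20% of £6,900 = £1,380. Adding that to £4,614.40 gives £5,994.40, past the £5,450 cap; owner pays only £5,450 − £4,614.40 = £835.60.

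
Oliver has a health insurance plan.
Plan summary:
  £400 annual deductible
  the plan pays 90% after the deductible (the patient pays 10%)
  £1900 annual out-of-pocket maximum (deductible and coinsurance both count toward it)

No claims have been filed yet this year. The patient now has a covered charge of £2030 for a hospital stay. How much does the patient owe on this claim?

The full £400 deductible is still open; £400 of this bill applies to it.
After the £400 deductible portion, £2030 − £400 = £1630 is subject to coinsurance.
Patient's 10% share of £1630 is £163.
Patient responsibility before any cap: £400 + £163 = £563.
Cumulative spending £0 + £563 = £563 stays under the £1900 maximum.

£563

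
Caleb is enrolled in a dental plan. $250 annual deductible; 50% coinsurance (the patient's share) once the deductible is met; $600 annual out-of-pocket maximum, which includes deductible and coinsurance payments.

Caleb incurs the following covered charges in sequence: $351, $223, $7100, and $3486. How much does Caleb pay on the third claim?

Claim 1 ($351): deductible takes $250, $101 remains; coinsurance $101 × 50% = $50.50. Patient pays $300.50; OOP now $300.50.
Claim 2 ($223): deductible met; 50% of $223 = $111.50. Patient owes $111.50 (running OOP $412).
Claim 3 ($7100): deductible met; 50% of $7100 = $3550. That would push OOP to $3962, over the $600 cap, so patient pays $600 − $412 = $188.

$188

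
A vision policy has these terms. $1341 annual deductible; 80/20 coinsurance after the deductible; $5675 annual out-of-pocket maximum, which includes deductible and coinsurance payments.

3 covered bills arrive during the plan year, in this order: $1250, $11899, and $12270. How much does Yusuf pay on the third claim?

$1972.40

Bill 1, $1250: fully absorbed by the deductible. Member owes $1250 (running OOP $1250).
Bill 2, $11899: $91 finishes the deductible; $11808 goes to coinsurance; coinsurance $11808 × 20% = $2361.60. Member owes $2452.60 (running OOP $3702.60).
Bill 3, $12270: 20% coinsurance on $12270 = $2454. Adding that to $3702.60 gives $6156.60, past the $5675 cap; member pays only $5675 − $3702.60 = $1972.40.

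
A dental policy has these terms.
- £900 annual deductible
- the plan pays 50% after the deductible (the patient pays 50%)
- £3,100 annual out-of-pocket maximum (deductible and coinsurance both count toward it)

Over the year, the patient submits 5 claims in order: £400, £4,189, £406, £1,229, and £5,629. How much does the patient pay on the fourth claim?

£152.50

Claim 1 — £400: all of it applies to the deductible. Patient pays £400; OOP now £400.
Claim 2 — £4,189: £500 to deductible, leaving £3,689; coinsurance £3,689 × 50% = £1,844.50. Cost to patient: £2,344.50. OOP to date £2,744.50.
Claim 3 — £406: deductible already satisfied, so patient's share is 50% × £406 = £203. Patient pays £203; OOP now £2,947.50.
Claim 4 — £1,229: 50% coinsurance on £1,229 = £614.50. Adding that to £2,947.50 gives £3,562, past the £3,100 cap; patient pays only £3,100 − £2,947.50 = £152.50.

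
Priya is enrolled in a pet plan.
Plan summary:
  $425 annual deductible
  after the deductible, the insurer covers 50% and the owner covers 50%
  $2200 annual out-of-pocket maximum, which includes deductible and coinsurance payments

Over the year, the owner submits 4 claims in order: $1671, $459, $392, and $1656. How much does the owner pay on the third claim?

$196

Claim 1 — $1671: $425 finishes the deductible; $1246 goes to coinsurance; 50% of $1246 = $623. Owner owes $1048 (running OOP $1048).
Claim 2 — $459: 50% coinsurance on $459 = $229.50. Owner owes $229.50 (running OOP $1277.50).
Claim 3 — $392: 50% coinsurance on $392 = $196. Owner pays $196; OOP now $1473.50.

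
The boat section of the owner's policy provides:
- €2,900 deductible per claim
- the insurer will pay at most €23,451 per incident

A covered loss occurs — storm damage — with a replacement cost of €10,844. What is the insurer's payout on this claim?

Less the €2,900 deductible: €10,844 − €2,900 = €7,944.
€7,944 is within the €23,451 limit, so the insurer pays €7,944.

€7,944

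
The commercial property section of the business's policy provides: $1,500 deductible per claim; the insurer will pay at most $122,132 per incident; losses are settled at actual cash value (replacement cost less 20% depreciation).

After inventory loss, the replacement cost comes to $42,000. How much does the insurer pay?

Depreciate 20%: the covered value is $42,000 × 0.8 = $33,600.
Subtract the deductible: $33,600 − $1,500 = $32,100.
$32,100 ≤ $122,132, so the limit doesn't bind; insurer pays $32,100.

$32,100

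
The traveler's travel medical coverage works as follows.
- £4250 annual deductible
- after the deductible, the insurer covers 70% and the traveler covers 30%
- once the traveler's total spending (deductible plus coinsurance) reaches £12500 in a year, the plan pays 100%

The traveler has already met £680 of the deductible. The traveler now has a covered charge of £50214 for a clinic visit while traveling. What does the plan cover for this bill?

£38394

Remaining deductible: £4250 − £680 = £3570.
That leaves £50214 − £3570 = £46644 for coinsurance.
30% of £46644 = £13993.20 falls to the traveler.
That puts the traveler's cost at £3570 + £13993.20 = £17563.20 before any cap.
Year-to-date out-of-pocket would reach £680 + £17563.20 = £18243.20, above the £12500 maximum, so the traveler pays only £12500 − £680 = £11820.
The plan picks up £50214 − £11820 = £38394.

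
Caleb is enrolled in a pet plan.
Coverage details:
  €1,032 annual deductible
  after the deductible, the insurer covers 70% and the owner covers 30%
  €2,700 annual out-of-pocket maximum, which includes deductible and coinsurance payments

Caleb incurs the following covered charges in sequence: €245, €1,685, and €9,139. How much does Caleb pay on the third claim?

Bill 1, €245: entire amount goes to the deductible. Owner pays €245; OOP now €245.
Bill 2, €1,685: €787 to deductible, leaving €898; coinsurance €898 × 30% = €269.40. Owner pays €1,056.40; OOP now €1,301.40.
Bill 3, €9,139: deductible already satisfied, so owner's share is 30% × €9,139 = €2,741.70. OOP would hit €4,043.10 > €2,700, so the cap limits the owner to €2,700 − €1,301.40 = €1,398.60.

€1,398.60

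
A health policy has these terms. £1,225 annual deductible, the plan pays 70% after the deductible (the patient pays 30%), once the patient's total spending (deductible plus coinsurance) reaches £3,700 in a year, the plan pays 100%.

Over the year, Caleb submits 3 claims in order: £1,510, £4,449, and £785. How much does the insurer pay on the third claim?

Claim 1 (£1,510): deductible takes £1,225, £285 remains; patient's 30% is £85.50. Patient owes £1,310.50 (running OOP £1,310.50). Plan pays £1,510 − £1,310.50 = £199.50.
Claim 2 (£4,449): deductible already satisfied, so patient's share is 30% × £4,449 = £1,334.70. Patient owes £1,334.70 (running OOP £2,645.20). Insurer: £4,449 − £1,334.70 = £3,114.30.
Claim 3 (£785): deductible met; 30% of £785 = £235.50. Patient pays £235.50; OOP now £2,880.70. Insurer: £785 − £235.50 = £549.50.

£549.50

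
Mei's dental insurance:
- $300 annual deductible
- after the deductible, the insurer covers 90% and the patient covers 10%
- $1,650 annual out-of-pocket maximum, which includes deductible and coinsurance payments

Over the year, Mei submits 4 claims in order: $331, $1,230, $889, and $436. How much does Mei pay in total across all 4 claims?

$558.60

Bill 1, $331: deductible takes $300, $31 remains; patient's 10% is $3.10. Patient owes $303.10 (running OOP $303.10).
Bill 2, $1,230: 10% coinsurance on $1,230 = $123. Cost to patient: $123. OOP to date $426.10.
Bill 3, $889: deductible met; 10% of $889 = $88.90. Patient owes $88.90 (running OOP $515).
Bill 4, $436: 10% coinsurance on $436 = $43.60. Cost to patient: $43.60. OOP to date $558.60.
Summing the patient's payments: $303.10 + $123 + $88.90 + $43.60 = $558.60.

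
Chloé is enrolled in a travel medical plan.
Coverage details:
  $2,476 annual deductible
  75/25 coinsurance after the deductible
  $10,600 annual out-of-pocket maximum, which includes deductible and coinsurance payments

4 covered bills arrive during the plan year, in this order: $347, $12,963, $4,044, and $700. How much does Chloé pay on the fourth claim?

$175

Claim 1 ($347): entire amount goes to the deductible. Traveler owes $347 (running OOP $347).
Claim 2 ($12,963): $2,129 to deductible, leaving $10,834; traveler's 25% is $2,708.50. Cost to traveler: $4,837.50. OOP to date $5,184.50.
Claim 3 ($4,044): 25% coinsurance on $4,044 = $1,011. Cost to traveler: $1,011. OOP to date $6,195.50.
Claim 4 ($700): deductible met; 25% of $700 = $175. Cost to traveler: $175. OOP to date $6,370.50.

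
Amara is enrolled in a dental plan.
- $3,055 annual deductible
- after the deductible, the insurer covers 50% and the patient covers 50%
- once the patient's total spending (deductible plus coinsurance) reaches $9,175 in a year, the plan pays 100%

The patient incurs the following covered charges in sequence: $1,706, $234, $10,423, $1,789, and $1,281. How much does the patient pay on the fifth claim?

Bill 1, $1,706: entire amount goes to the deductible. Cost to patient: $1,706. OOP to date $1,706.
Bill 2, $234: all of it applies to the deductible. Patient owes $234 (running OOP $1,940).
Bill 3, $10,423: $1,115 to deductible, leaving $9,308; 50% of $9,308 = $4,654. Patient pays $5,769; OOP now $7,709.
Bill 4, $1,789: deductible met; 50% of $1,789 = $894.50. Patient pays $894.50; OOP now $8,603.50.
Bill 5, $1,281: deductible met; 50% of $1,281 = $640.50. OOP would hit $9,244 > $9,175, so the cap limits the patient to $9,175 − $8,603.50 = $571.50.

$571.50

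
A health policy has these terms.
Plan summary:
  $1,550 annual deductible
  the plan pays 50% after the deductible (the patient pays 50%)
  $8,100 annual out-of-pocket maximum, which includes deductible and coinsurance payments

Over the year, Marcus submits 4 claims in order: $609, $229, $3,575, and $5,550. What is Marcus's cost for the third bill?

Claim 1 — $609: entire amount goes to the deductible. Cost to patient: $609. OOP to date $609.
Claim 2 — $229: fully absorbed by the deductible. Cost to patient: $229. OOP to date $838.
Claim 3 — $3,575: $712 finishes the deductible; $2,863 goes to coinsurance; patient's 50% is $1,431.50. Cost to patient: $2,143.50. OOP to date $2,981.50.

$2,143.50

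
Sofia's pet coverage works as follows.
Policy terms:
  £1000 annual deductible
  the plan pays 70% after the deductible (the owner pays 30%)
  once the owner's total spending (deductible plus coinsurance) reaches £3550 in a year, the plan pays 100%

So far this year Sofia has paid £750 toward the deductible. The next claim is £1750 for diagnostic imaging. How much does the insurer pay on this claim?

£1050

Remaining deductible: £1000 − £750 = £250.
That leaves £1750 − £250 = £1500 for coinsurance.
Coinsurance: £1500 × 30% = £450.
So the owner owes £250 + £450 = £700 before any cap.
Year-to-date out-of-pocket becomes £750 + £700 = £1450, still under the £3550 maximum, so no cap applies.
The plan picks up £1750 − £700 = £1050.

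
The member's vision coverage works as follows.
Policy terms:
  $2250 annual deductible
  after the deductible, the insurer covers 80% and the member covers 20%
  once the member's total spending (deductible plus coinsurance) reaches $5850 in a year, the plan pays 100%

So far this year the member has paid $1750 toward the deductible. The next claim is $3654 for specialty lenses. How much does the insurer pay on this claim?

Remaining deductible: $2250 − $1750 = $500.
That leaves $3654 − $500 = $3154 for coinsurance.
Member's 20% share of $3154 is $630.80.
Member responsibility before any cap: $500 + $630.80 = $1130.80.
Year-to-date out-of-pocket becomes $1750 + $1130.80 = $2880.80, still under the $5850 maximum, so no cap applies.
The insurer covers the remainder: $3654 − $1130.80 = $2523.20.

$2523.20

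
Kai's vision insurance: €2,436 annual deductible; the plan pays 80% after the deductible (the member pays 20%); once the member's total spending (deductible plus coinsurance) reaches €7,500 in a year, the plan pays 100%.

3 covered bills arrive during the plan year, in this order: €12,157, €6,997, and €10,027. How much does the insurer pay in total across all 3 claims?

€21,681

#1 (€12,157): €2,436 to deductible, leaving €9,721; coinsurance €9,721 × 20% = €1,944.20. Cost to member: €4,380.20. OOP to date €4,380.20. Plan pays €12,157 − €4,380.20 = €7,776.80.
#2 (€6,997): deductible met; 20% of €6,997 = €1,399.40. Member owes €1,399.40 (running OOP €5,779.60). Insurer: €6,997 − €1,399.40 = €5,597.60.
#3 (€10,027): 20% coinsurance on €10,027 = €2,005.40. That would push OOP to €7,785, over the €7,500 cap, so member pays €7,500 − €5,779.60 = €1,720.40. Insurer: €10,027 − €1,720.40 = €8,306.60.
Insurer total = bills − member's total = €29,181 − €7,500 = €21,681.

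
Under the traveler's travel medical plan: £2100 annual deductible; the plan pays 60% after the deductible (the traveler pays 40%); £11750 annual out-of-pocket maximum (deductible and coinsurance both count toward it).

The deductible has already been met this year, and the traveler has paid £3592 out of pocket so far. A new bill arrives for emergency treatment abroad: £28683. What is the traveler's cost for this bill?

£8158

The deductible is already satisfied, so the full bill goes to coinsurance.
Traveler's 40% share of £28683 is £11473.20.
Adding £11473.20 to the £3592 already spent would give £15065.20, which exceeds the £11750 cap; the traveler pays just £11750 − £3592 = £8158.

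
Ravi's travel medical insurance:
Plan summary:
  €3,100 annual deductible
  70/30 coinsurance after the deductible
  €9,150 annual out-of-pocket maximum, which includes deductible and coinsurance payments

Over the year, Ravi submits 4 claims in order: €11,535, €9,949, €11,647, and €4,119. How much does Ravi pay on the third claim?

#1 (€11,535): deductible takes €3,100, €8,435 remains; coinsurance €8,435 × 30% = €2,530.50. Traveler owes €5,630.50 (running OOP €5,630.50).
#2 (€9,949): deductible already satisfied, so traveler's share is 30% × €9,949 = €2,984.70. Traveler owes €2,984.70 (running OOP €8,615.20).
#3 (€11,647): deductible already satisfied, so traveler's share is 30% × €11,647 = €3,494.10. Adding that to €8,615.20 gives €12,109.30, past the €9,150 cap; traveler pays only €9,150 − €8,615.20 = €534.80.

€534.80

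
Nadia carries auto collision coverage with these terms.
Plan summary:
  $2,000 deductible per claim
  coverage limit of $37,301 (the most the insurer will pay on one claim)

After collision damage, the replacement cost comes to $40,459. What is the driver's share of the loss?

Subtract the deductible: $40,459 − $2,000 = $38,459.
The $37,301 per-incident cap binds; insurer pays $37,301.
The driver bears the rest of the original loss: $40,459 − $37,301 = $3,158.

$3,158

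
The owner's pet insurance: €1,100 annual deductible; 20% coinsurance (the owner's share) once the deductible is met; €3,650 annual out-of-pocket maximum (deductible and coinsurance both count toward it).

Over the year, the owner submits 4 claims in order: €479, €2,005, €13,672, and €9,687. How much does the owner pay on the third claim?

Claim 1 (€479): fully absorbed by the deductible. Cost to owner: €479. OOP to date €479.
Claim 2 (€2,005): €621 finishes the deductible; €1,384 goes to coinsurance; 20% of €1,384 = €276.80. Owner pays €897.80; OOP now €1,376.80.
Claim 3 (€13,672): deductible already satisfied, so owner's share is 20% × €13,672 = €2,734.40. OOP would hit €4,111.20 > €3,650, so the cap limits the owner to €3,650 − €1,376.80 = €2,273.20.

€2,273.20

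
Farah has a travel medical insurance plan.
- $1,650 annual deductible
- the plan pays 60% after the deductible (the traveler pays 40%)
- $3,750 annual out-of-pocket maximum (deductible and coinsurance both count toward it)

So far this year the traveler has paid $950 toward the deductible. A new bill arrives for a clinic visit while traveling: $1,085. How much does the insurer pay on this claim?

$231

$950 of the $1,650 deductible is already met, leaving $700.
After the $700 deductible portion, $1,085 − $700 = $385 is subject to coinsurance.
40% of $385 = $154 falls to the traveler.
Traveler responsibility before any cap: $700 + $154 = $854.
Year-to-date out-of-pocket becomes $950 + $854 = $1,804, still under the $3,750 maximum, so no cap applies.
The plan picks up $1,085 − $854 = $231.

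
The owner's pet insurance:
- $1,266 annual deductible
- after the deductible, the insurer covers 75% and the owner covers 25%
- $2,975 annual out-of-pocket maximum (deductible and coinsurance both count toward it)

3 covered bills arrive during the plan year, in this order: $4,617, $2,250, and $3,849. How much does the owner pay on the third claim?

$308.75

Claim 1 ($4,617): deductible takes $1,266, $3,351 remains; owner's 25% is $837.75. Cost to owner: $2,103.75. OOP to date $2,103.75.
Claim 2 ($2,250): 25% coinsurance on $2,250 = $562.50. Owner owes $562.50 (running OOP $2,666.25).
Claim 3 ($3,849): deductible met; 25% of $3,849 = $962.25. Adding that to $2,666.25 gives $3,628.50, past the $2,975 cap; owner pays only $2,975 − $2,666.25 = $308.75.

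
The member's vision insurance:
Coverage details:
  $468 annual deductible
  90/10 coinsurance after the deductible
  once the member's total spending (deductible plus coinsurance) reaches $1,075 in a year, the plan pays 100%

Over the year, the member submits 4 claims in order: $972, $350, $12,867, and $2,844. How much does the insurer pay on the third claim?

Claim 1 ($972): $468 finishes the deductible; $504 goes to coinsurance; 10% of $504 = $50.40. Member owes $518.40 (running OOP $518.40). Insurer: $972 − $518.40 = $453.60.
Claim 2 ($350): 10% coinsurance on $350 = $35. Member owes $35 (running OOP $553.40). Insurer: $350 − $35 = $315.
Claim 3 ($12,867): 10% coinsurance on $12,867 = $1,286.70. Adding that to $553.40 gives $1,840.10, past the $1,075 cap; member pays only $1,075 − $553.40 = $521.60. Plan pays $12,867 − $521.60 = $12,345.40.

$12,345.40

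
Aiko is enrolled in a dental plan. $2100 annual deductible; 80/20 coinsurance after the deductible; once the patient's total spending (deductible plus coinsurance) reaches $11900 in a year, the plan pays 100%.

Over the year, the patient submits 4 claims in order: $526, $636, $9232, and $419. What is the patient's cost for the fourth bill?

$83.80

Claim 1 — $526: fully absorbed by the deductible. Cost to patient: $526. OOP to date $526.
Claim 2 — $636: all of it applies to the deductible. Patient pays $636; OOP now $1162.
Claim 3 — $9232: deductible takes $938, $8294 remains; 20% of $8294 = $1658.80. Patient pays $2596.80; OOP now $3758.80.
Claim 4 — $419: 20% coinsurance on $419 = $83.80. Cost to patient: $83.80. OOP to date $3842.60.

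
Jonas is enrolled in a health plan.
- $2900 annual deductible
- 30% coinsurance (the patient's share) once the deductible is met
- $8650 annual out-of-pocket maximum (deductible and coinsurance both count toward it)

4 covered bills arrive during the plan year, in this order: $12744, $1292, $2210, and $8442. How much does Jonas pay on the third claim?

$663

Claim 1 ($12744): $2900 finishes the deductible; $9844 goes to coinsurance; coinsurance $9844 × 30% = $2953.20. Cost to patient: $5853.20. OOP to date $5853.20.
Claim 2 ($1292): 30% coinsurance on $1292 = $387.60. Patient owes $387.60 (running OOP $6240.80).
Claim 3 ($2210): 30% coinsurance on $2210 = $663. Cost to patient: $663. OOP to date $6903.80.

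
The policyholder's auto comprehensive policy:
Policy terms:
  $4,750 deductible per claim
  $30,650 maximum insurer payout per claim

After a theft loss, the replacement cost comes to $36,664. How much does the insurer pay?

$30,650

Subtract the deductible: $36,664 − $4,750 = $31,914.
Since $31,914 > $30,650, the payout is capped at $30,650.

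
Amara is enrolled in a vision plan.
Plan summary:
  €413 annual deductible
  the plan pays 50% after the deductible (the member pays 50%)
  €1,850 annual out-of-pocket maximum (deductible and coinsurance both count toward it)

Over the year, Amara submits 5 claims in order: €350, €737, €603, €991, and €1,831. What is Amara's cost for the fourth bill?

€495.50

#1 (€350): fully absorbed by the deductible. Member pays €350; OOP now €350.
#2 (€737): €63 to deductible, leaving €674; 50% of €674 = €337. Member pays €400; OOP now €750.
#3 (€603): 50% coinsurance on €603 = €301.50. Member pays €301.50; OOP now €1,051.50.
#4 (€991): deductible already satisfied, so member's share is 50% × €991 = €495.50. Cost to member: €495.50. OOP to date €1,547.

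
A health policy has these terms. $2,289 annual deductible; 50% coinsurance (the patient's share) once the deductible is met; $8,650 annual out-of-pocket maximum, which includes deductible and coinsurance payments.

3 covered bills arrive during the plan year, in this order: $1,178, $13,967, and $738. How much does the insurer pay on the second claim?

Claim 1 ($1,178): fully absorbed by the deductible. Patient owes $1,178 (running OOP $1,178). Insurer: $1,178 − $1,178 = $0.
Claim 2 ($13,967): $1,111 finishes the deductible; $12,856 goes to coinsurance; coinsurance $12,856 × 50% = $6,428. Deductible plus coinsurance: $1,111 + $6,428 = $7,539. OOP would hit $8,717 > $8,650, so the cap limits the patient to $8,650 − $1,178 = $7,472. Insurer: $13,967 − $7,472 = $6,495.

$6,495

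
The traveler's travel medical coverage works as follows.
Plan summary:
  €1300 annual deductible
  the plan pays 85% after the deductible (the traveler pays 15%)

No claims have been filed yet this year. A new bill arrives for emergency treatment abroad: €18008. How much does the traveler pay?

Deductible not yet touched, so the first €1300 of the bill goes to the deductible.
After the €1300 deductible portion, €18008 − €1300 = €16708 is subject to coinsurance.
15% of €16708 = €2506.20 falls to the traveler.
So the traveler owes €1300 + €2506.20 = €3806.20.

€3806.20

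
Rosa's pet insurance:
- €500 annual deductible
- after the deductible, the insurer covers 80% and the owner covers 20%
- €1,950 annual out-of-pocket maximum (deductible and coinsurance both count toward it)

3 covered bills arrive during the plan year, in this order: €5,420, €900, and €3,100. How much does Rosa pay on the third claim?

€286

Bill 1, €5,420: €500 finishes the deductible; €4,920 goes to coinsurance; owner's 20% is €984. Owner pays €1,484; OOP now €1,484.
Bill 2, €900: deductible already satisfied, so owner's share is 20% × €900 = €180. Owner owes €180 (running OOP €1,664).
Bill 3, €3,100: 20% coinsurance on €3,100 = €620. OOP would hit €2,284 > €1,950, so the cap limits the owner to €1,950 − €1,664 = €286.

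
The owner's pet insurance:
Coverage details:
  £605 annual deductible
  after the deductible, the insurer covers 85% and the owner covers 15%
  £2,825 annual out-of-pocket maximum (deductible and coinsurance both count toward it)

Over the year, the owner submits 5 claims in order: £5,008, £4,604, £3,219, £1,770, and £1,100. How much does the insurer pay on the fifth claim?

£979.40

Claim 1 — £5,008: £605 finishes the deductible; £4,403 goes to coinsurance; owner's 15% is £660.45. Cost to owner: £1,265.45. OOP to date £1,265.45. Plan pays £5,008 − £1,265.45 = £3,742.55.
Claim 2 — £4,604: 15% coinsurance on £4,604 = £690.60. Cost to owner: £690.60. OOP to date £1,956.05. Plan pays £4,604 − £690.60 = £3,913.40.
Claim 3 — £3,219: 15% coinsurance on £3,219 = £482.85. Cost to owner: £482.85. OOP to date £2,438.90. Plan pays £3,219 − £482.85 = £2,736.15.
Claim 4 — £1,770: deductible already satisfied, so owner's share is 15% × £1,770 = £265.50. Owner pays £265.50; OOP now £2,704.40. Insurer: £1,770 − £265.50 = £1,504.50.
Claim 5 — £1,100: deductible already satisfied, so owner's share is 15% × £1,100 = £165. That would push OOP to £2,869.40, over the £2,825 cap, so owner pays £2,825 − £2,704.40 = £120.60. Insurer: £1,100 − £120.60 = £979.40.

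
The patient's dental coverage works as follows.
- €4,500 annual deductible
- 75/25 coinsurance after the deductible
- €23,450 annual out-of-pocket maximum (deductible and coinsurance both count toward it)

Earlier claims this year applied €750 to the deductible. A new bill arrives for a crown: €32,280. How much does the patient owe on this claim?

Remaining deductible: €4,500 − €750 = €3,750.
That leaves €32,280 − €3,750 = €28,530 for coinsurance.
Patient's 25% share of €28,530 is €7,132.50.
That puts the patient's cost at €3,750 + €7,132.50 = €10,882.50 before any cap.
Cumulative spending €750 + €10,882.50 = €11,632.50 stays under the €23,450 maximum.

€10,882.50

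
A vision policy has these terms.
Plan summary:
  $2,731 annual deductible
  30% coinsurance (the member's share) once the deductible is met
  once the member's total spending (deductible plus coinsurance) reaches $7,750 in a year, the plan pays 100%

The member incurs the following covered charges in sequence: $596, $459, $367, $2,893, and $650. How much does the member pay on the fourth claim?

$1,784.20

#1 ($596): all of it applies to the deductible. Member pays $596; OOP now $596.
#2 ($459): entire amount goes to the deductible. Member owes $459 (running OOP $1,055).
#3 ($367): all of it applies to the deductible. Member pays $367; OOP now $1,422.
#4 ($2,893): $1,309 to deductible, leaving $1,584; coinsurance $1,584 × 30% = $475.20. Member owes $1,784.20 (running OOP $3,206.20).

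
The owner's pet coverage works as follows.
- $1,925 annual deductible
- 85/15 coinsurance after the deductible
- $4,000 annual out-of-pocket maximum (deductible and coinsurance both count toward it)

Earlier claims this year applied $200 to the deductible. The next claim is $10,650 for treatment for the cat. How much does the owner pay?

Remaining deductible: $1,925 − $200 = $1,725.
That leaves $10,650 − $1,725 = $8,925 for coinsurance.
Coinsurance: $8,925 × 15% = $1,338.75.
So the owner owes $1,725 + $1,338.75 = $3,063.75 before any cap.
Cumulative spending $200 + $3,063.75 = $3,263.75 stays under the $4,000 maximum.

$3,063.75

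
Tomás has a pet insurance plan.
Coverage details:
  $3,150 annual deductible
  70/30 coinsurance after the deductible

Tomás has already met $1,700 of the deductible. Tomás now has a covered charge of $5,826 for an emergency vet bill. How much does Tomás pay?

$2,762.80

$1,700 of the $3,150 deductible is already met, leaving $1,450.
That leaves $5,826 − $1,450 = $4,376 for coinsurance.
30% of $4,376 = $1,312.80 falls to the owner.
That puts the owner's cost at $1,450 + $1,312.80 = $2,762.80.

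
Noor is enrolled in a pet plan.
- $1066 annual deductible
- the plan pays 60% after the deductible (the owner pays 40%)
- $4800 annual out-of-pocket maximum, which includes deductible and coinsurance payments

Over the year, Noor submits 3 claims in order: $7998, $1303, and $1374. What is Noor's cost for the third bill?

Claim 1 — $7998: $1066 to deductible, leaving $6932; owner's 40% is $2772.80. Cost to owner: $3838.80. OOP to date $3838.80.
Claim 2 — $1303: deductible met; 40% of $1303 = $521.20. Owner pays $521.20; OOP now $4360.
Claim 3 — $1374: deductible already satisfied, so owner's share is 40% × $1374 = $549.60. Adding that to $4360 gives $4909.60, past the $4800 cap; owner pays only $4800 − $4360 = $440.

$440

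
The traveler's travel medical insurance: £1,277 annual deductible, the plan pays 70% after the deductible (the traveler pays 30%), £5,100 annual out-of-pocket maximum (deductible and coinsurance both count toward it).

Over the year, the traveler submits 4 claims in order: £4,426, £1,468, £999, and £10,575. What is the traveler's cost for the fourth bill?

Claim 1 — £4,426: £1,277 to deductible, leaving £3,149; coinsurance £3,149 × 30% = £944.70. Traveler owes £2,221.70 (running OOP £2,221.70).
Claim 2 — £1,468: 30% coinsurance on £1,468 = £440.40. Traveler owes £440.40 (running OOP £2,662.10).
Claim 3 — £999: deductible met; 30% of £999 = £299.70. Traveler pays £299.70; OOP now £2,961.80.
Claim 4 — £10,575: 30% coinsurance on £10,575 = £3,172.50. OOP would hit £6,134.30 > £5,100, so the cap limits the traveler to £5,100 − £2,961.80 = £2,138.20.

£2,138.20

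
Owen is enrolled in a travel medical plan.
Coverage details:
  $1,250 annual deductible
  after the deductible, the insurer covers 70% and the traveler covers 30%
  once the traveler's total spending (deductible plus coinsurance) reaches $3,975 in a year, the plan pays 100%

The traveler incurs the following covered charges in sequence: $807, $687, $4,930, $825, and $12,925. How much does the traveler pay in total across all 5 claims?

#1 ($807): entire amount goes to the deductible. Traveler pays $807; OOP now $807.
#2 ($687): $443 finishes the deductible; $244 goes to coinsurance; traveler's 30% is $73.20. Cost to traveler: $516.20. OOP to date $1,323.20.
#3 ($4,930): deductible met; 30% of $4,930 = $1,479. Cost to traveler: $1,479. OOP to date $2,802.20.
#4 ($825): 30% coinsurance on $825 = $247.50. Cost to traveler: $247.50. OOP to date $3,049.70.
#5 ($12,925): 30% coinsurance on $12,925 = $3,877.50. That would push OOP to $6,927.20, over the $3,975 cap, so traveler pays $3,975 − $3,049.70 = $925.30.
Total paid by the traveler: $807 + $516.20 + $1,479 + $247.50 + $925.30 = $3,975.

$3,975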